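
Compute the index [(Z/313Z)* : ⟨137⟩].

8

Since 137 ∈ (Z/313Z)^×, its order divides φ(313) = 313 − 1 = 312 = 2^3 · 3 · 13.
Divisors of 312: 1, 2, 3, 4, 6, 8, 12, 13, 24, 26, 39, 52, 78, 104, 156, 312.
Test each divisor d:
137^1 ≡ 137 (mod 313)
137^2 ≡ 302 (mod 313)
137^3 ≡ 58 (mod 313)
137^4 ≡ 121 (mod 313)
137^6 ≡ 234 (mod 313)
137^8 ≡ 243 (mod 313)
137^12 ≡ 294 (mod 313)
137^13 ≡ 214 (mod 313)
137^24 ≡ 48 (mod 313)
137^26 ≡ 98 (mod 313)
137^39 ≡ 1 (mod 313) ✓
So ord_313(137) = 39, hence |⟨137⟩| = 39.
Index = |(Z/313Z)^×| / |⟨137⟩| = 312 / 39 = 8.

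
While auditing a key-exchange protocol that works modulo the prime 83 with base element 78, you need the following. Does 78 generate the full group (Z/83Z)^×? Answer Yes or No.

No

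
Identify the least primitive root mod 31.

φ(31) = 31 − 1 = 30 = 2 · 3 · 5.
g is a primitive root iff g^(30/q) ≢ 1 (mod 31) for each prime q ∈ {2, 3, 5}.
g = 2: 2^15 ≡ 1 — hits 1, so not a primitive root.
g = 3: 3^15 ≡ 30; 3^10 ≡ 25; 3^6 ≡ 16 — none is 1, so 3 is a primitive root.
The smallest primitive root modulo 31 is 3.

3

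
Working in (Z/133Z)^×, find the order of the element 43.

9

ord(43) | φ(133) = φ(7·19) = (7−1)·(19−1) = 6·18 = 108 = 2^2 · 3^3.
Divisors of 108: 1, 2, 3, 4, 6, 9, 12, 18, 27, 36, 54, 108.
Check 43^d mod 133 for each divisor in increasing order:
43^1 ≡ 43
43^2 ≡ 120
43^3 ≡ 106
43^4 ≡ 36
43^6 ≡ 64
43^9 ≡ 1
So ord_133(43) = 9.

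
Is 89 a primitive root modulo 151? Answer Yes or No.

φ(151) = 151 − 1 = 150 = 2 · 3 · 5^2.
Test 89^(150/q) mod 151 for each prime factor q of 150:
89^75 ≡ 150 (mod 151)  [q = 2: ≢ 1 ✓]
89^50 ≡ 118 (mod 151)  [q = 3: ≢ 1 ✓]
89^30 ≡ 19 (mod 151)  [q = 5: ≢ 1 ✓]
Every test exponent gives a nontrivial residue, hence 89 generates the full group.

Yes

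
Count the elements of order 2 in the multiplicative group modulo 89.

φ(89) = 89 − 1 = 88 = 2^3 · 11.
(Z/89Z)^× is cyclic (|G| = 88); a cyclic group of order m has exactly φ(d) elements of each order d | m, and none otherwise.
2 | 88, and φ(2) = 2 − 1 = 1.

1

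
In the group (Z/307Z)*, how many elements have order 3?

2

φ(307) = 307 − 1 = 306 = 2 · 3^2 · 17.
(Z/307Z)^× is cyclic (|G| = 306); a cyclic group of order m has exactly φ(d) elements of each order d | m, and none otherwise.
3 | 306, and φ(3) = 3 − 1 = 2.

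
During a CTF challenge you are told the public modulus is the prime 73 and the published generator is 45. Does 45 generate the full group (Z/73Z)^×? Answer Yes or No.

Yes

φ(73) = 73 − 1 = 72 = 2^3 · 3^2.
An element g generates (Z/73Z)^× iff g^(72/q) ≢ 1 (mod 73) for each prime q ∈ {2, 3}.
45^36 ≡ 72 (mod 73)  [q = 2: ≢ 1 ✓]
45^24 ≡ 8 (mod 73)  [q = 3: ≢ 1 ✓]
All checks pass, so 45 has order 72 and is a primitive root modulo 73.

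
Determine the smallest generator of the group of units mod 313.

10

φ(313) = 313 − 1 = 312 = 2^3 · 3 · 13.
Test candidates g = 2, 3, … against the prime factors q ∈ {2, 3, 13} of φ(313): g is a generator iff g^(312/q) ≢ 1 for every such q.
g = 2: 2^156 ≡ 1 — hits 1, so not a primitive root.
g = 3: 3^156 ≡ 1 — hits 1, so not a primitive root.
g = 4: 4^156 ≡ 1 — hits 1, so not a primitive root.
g = 5: 5^156 ≡ 312; 5^104 ≡ 1 — hits 1, so not a primitive root.
g = 6: 6^156 ≡ 1 — hits 1, so not a primitive root.
g = 7: 7^156 ≡ 312; 7^104 ≡ 1 — hits 1, so not a primitive root.
g = 8: 8^156 ≡ 1 — hits 1, so not a primitive root.
g = 9: 9^156 ≡ 1 — hits 1, so not a primitive root.
g = 10: 10^156 ≡ 312; 10^104 ≡ 214; 10^24 ≡ 103 — none is 1, so 10 is a primitive root.
So 10 is the smallest generator of (Z/313Z)^×.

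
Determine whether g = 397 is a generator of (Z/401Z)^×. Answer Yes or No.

No

φ(401) = 401 − 1 = 400 = 2^4 · 5^2.
An element g generates (Z/401Z)^× iff g^(400/q) ≢ 1 (mod 401) for each prime q ∈ {2, 5}.
397^200 ≡ 1 (mod 401)  [q = 2: ≡ 1 ✗]
397^80 ≡ 372 (mod 401)  [q = 5: ≢ 1 ✓]
Since 397^200 ≡ 1, the order of 397 divides 200 < 400, so 397 is not a primitive root.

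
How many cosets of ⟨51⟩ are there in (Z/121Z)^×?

By Lagrange's theorem, ord_121(51) divides φ(121) = φ(11^2) = 11·(11−1) = 110 = 2 · 5 · 11.
Divisors of 110: 1, 2, 5, 10, 11, 22, 55, 110.
Compute 51^d (mod 121) for the divisors d until we hit 1:
51^1 ≡ 51 (mod 121)
51^2 ≡ 60 (mod 121)
51^5 ≡ 43 (mod 121)
51^10 ≡ 34 (mod 121)
51^11 ≡ 40 (mod 121)
51^22 ≡ 27 (mod 121)
51^55 ≡ 120 (mod 121)
51^110 ≡ 1 (mod 121) ✓
So ord_121(51) = 110, hence |⟨51⟩| = 110.
Index = |(Z/121Z)^×| / |⟨51⟩| = 110 / 110 = 1.

1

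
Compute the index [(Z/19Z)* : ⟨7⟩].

6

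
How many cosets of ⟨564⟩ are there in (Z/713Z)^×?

10

The order of 564 must divide φ(713) = φ(23·31) = (23−1)·(31−1) = 22·30 = 660 = 2^2 · 3 · 5 · 11.
Divisors of 660: 1, 2, 3, 4, 5, 6, 10, 11, 12, 15, 20, 22, 30, 33, 44, 55, 60, 66, 110, 132, 165, 220, 330, 660.
Test each divisor d:
564^1 ≡ 564
564^2 ≡ 98
564^3 ≡ 371
564^4 ≡ 335
564^5 ≡ 708
564^6 ≡ 32
564^10 ≡ 25
564^11 ≡ 553
564^12 ≡ 311
564^15 ≡ 588
564^20 ≡ 625
564^22 ≡ 645
564^30 ≡ 652
564^33 ≡ 185
564^44 ≡ 346
564^55 ≡ 254
564^60 ≡ 156
564^66 ≡ 1
Thus |⟨564⟩| = ord(564) = 66.
Index = |(Z/713Z)^×| / |⟨564⟩| = 660 / 66 = 10.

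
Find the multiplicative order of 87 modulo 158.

13

By Lagrange's theorem, ord_158(87) divides φ(158) = φ(2)·φ(79) = 1·78 = 78 = 2 · 3 · 13.
Divisors of 78: 1, 2, 3, 6, 13, 26, 39, 78.
Check 87^d mod 158 for each divisor in increasing order:
87^1 ≡ 87
87^2 ≡ 143
87^3 ≡ 117
87^6 ≡ 101
87^13 ≡ 1
Therefore the multiplicative order of 87 modulo 158 is 13.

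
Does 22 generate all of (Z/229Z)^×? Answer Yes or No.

φ(229) = 229 − 1 = 228 = 2^2 · 3 · 19.
An element g generates (Z/229Z)^× iff g^(228/q) ≢ 1 (mod 229) for each prime q ∈ {2, 3, 19}.
22^114 ≡ 228 (mod 229)  [q = 2: ≢ 1 ✓]
22^76 ≡ 1 (mod 229)  [q = 3: ≡ 1 ✗]
22^12 ≡ 43 (mod 229)  [q = 19: ≢ 1 ✓]
Since 22^76 ≡ 1, the order of 22 divides 76 < 228, so 22 is not a primitive root.

No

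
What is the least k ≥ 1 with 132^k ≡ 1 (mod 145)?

28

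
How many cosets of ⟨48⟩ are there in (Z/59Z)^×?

ord(48) | φ(59) = 59 − 1 = 58 = 2 · 29.
Divisors of 58: 1, 2, 29, 58.
Evaluate successive powers at the divisors of 58:
48^1 ≡ 48
48^2 ≡ 3
48^29 ≡ 1
So ord_59(48) = 29, hence |⟨48⟩| = 29.
Index = |(Z/59Z)^×| / |⟨48⟩| = 58 / 29 = 2.

2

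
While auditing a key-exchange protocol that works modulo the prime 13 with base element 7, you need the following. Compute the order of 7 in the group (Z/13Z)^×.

By Lagrange's theorem, ord_13(7) divides φ(13) = 13 − 1 = 12 = 2^2 · 3.
Divisors of 12: 1, 2, 3, 4, 6, 12.
Compute 7^d (mod 13) for the divisors d until we hit 1:
7^1 ≡ 7
7^2 ≡ 10
7^3 ≡ 5
7^4 ≡ 9
7^6 ≡ 12
7^12 ≡ 1
So ord_13(7) = 12.

12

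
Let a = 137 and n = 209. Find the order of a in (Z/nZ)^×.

45

ord(137) | φ(209) = φ(11·19) = (11−1)·(19−1) = 10·18 = 180 = 2^2 · 3^2 · 5.
Divisors of 180: 1, 2, 3, 4, 5, 6, 9, 10, 12, 15, 18, 20, 30, 36, 45, 60, 90, 180.
Test each divisor d:
137^1 ≡ 137
137^2 ≡ 168
137^3 ≡ 26
137^4 ≡ 9
137^5 ≡ 188
137^6 ≡ 49
137^9 ≡ 20
137^10 ≡ 23
137^12 ≡ 102
137^15 ≡ 144
137^18 ≡ 191
137^20 ≡ 111
137^30 ≡ 45
137^36 ≡ 115
137^45 ≡ 1
Hence ord(137) = 45.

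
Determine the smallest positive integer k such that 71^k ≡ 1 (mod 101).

The order of 71 must divide φ(101) = 101 − 1 = 100 = 2^2 · 5^2.
Divisors of 100: 1, 2, 4, 5, 10, 20, 25, 50, 100.
Test each divisor d:
71^1 ≡ 71 (mod 101)
71^2 ≡ 92 (mod 101)
71^4 ≡ 81 (mod 101)
71^5 ≡ 95 (mod 101)
71^10 ≡ 36 (mod 101)
71^20 ≡ 84 (mod 101)
71^25 ≡ 1 (mod 101) ✓
Hence ord(71) = 25.

25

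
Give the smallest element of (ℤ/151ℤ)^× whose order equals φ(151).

6

φ(151) = 151 − 1 = 150 = 2 · 3 · 5^2.
Test candidates g = 2, 3, … against the prime factors q ∈ {2, 3, 5} of φ(151): g is a generator iff g^(150/q) ≢ 1 for every such q.
g = 2: 2^75 ≡ 1 — hits 1, so not a primitive root.
g = 3: 3^75 ≡ 150; 3^50 ≡ 1 — hits 1, so not a primitive root.
g = 4: 4^75 ≡ 1 — hits 1, so not a primitive root.
g = 5: 5^75 ≡ 1 — hits 1, so not a primitive root.
g = 6: 6^75 ≡ 150; 6^50 ≡ 32; 6^30 ≡ 59 — none is 1, so 6 is a primitive root.
Hence the least primitive root of 151 is 6.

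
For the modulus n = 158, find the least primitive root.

φ(158) = φ(2)·φ(79) = 1·78 = 78 = 2 · 3 · 13.
g is a primitive root iff g^(78/q) ≢ 1 (mod 158) for each prime q ∈ {2, 3, 13}.
g = 2: gcd(2, 158) = 2 > 1, not a unit — skip.
g = 3: 3^39 ≡ 157; 3^26 ≡ 23; 3^6 ≡ 97 — none is 1, so 3 is a primitive root.
The smallest primitive root modulo 158 is 3.

3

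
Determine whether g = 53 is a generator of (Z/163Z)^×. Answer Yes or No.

No

φ(163) = 163 − 1 = 162 = 2 · 3^4.
It suffices to check that the order of 53 is not a proper divisor of 162: compute 53^(162/q) for q ∈ {2, 3}.
53^81 ≡ 1 (mod 163)  [q = 2: ≡ 1 ✗]
53^54 ≡ 1 (mod 163)  [q = 3: ≡ 1 ✗]
Since 53^81 ≡ 1, the order of 53 divides 81 < 162, so 53 is not a primitive root.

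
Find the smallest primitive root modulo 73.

φ(73) = 73 − 1 = 72 = 2^3 · 3^2.
g is a primitive root iff g^(72/q) ≢ 1 (mod 73) for each prime q ∈ {2, 3}.
g = 2: 2^36 ≡ 1 — hits 1, so not a primitive root.
g = 3: 3^36 ≡ 1 — hits 1, so not a primitive root.
g = 4: 4^36 ≡ 1 — hits 1, so not a primitive root.
g = 5: 5^36 ≡ 72; 5^24 ≡ 8 — none is 1, so 5 is a primitive root.
The smallest primitive root modulo 73 is 5.

5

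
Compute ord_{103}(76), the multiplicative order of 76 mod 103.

17

The order of 76 must divide φ(103) = 103 − 1 = 102 = 2 · 3 · 17.
Divisors of 102: 1, 2, 3, 6, 17, 34, 51, 102.
Test each divisor d:
76^1 ≡ 76 (mod 103)
76^2 ≡ 8 (mod 103)
76^3 ≡ 93 (mod 103)
76^6 ≡ 100 (mod 103)
76^17 ≡ 1 (mod 103) ✓
So ord_103(76) = 17.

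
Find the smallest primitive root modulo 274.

3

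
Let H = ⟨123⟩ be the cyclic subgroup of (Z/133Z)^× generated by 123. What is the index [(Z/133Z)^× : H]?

12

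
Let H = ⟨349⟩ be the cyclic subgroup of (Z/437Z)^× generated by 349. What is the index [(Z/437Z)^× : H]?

By Lagrange's theorem, ord_437(349) divides φ(437) = φ(19·23) = (19−1)·(23−1) = 18·22 = 396 = 2^2 · 3^2 · 11.
Divisors of 396: 1, 2, 3, 4, 6, 9, 11, 12, 18, 22, 33, 36, 44, 66, 99, 132, 198, 396.
Check 349^d mod 437 for each divisor in increasing order:
349^1 ≡ 349
349^2 ≡ 315
349^3 ≡ 248
349^4 ≡ 26
349^6 ≡ 324
349^9 ≡ 381
349^11 ≡ 277
349^12 ≡ 96
349^18 ≡ 77
349^22 ≡ 254
349^33 ≡ 1
Thus |⟨349⟩| = ord(349) = 33.
[(Z/437Z)^× : ⟨349⟩] = 396/33 = 12.

12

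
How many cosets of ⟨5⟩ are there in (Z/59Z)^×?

2

ord(5) | φ(59) = 59 − 1 = 58 = 2 · 29.
Divisors of 58: 1, 2, 29, 58.
Check 5^d mod 59 for each divisor in increasing order:
5^1 ≡ 5
5^2 ≡ 25
5^29 ≡ 1
Thus |⟨5⟩| = ord(5) = 29.
[(Z/59Z)^× : ⟨5⟩] = 58/29 = 2.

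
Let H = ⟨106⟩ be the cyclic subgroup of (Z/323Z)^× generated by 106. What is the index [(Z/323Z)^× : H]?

Since 106 ∈ (Z/323Z)^×, its order divides φ(323) = φ(17·19) = (17−1)·(19−1) = 16·18 = 288 = 2^5 · 3^2.
Divisors of 288: 1, 2, 3, 4, 6, 8, 9, 12, 16, 18, 24, 32, 36, 48, 72, 96, 144, 288.
Check 106^d mod 323 for each divisor in increasing order:
106^1 ≡ 106 (mod 323)
106^2 ≡ 254 (mod 323)
106^3 ≡ 115 (mod 323)
106^4 ≡ 239 (mod 323)
106^6 ≡ 305 (mod 323)
106^8 ≡ 273 (mod 323)
106^9 ≡ 191 (mod 323)
106^12 ≡ 1 (mod 323) ✓
So ord_323(106) = 12, hence |⟨106⟩| = 12.
The index is φ(323) / ord(106) = 288 / 12 = 24.

24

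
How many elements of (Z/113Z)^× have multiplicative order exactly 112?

48

φ(113) = 113 − 1 = 112 = 2^4 · 7.
(Z/113Z)^× is cyclic (|G| = 112); a cyclic group of order m has exactly φ(d) elements of each order d | m, and none otherwise.
112 = 2^4 · 7 divides 112, and φ(112) = 48.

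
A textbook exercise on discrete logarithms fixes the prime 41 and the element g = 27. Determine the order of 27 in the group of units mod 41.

Since 27 ∈ (Z/41Z)^×, its order divides φ(41) = 41 − 1 = 40 = 2^3 · 5.
Divisors of 40: 1, 2, 4, 5, 8, 10, 20, 40.
Compute 27^d (mod 41) for the divisors d until we hit 1:
27^1 ≡ 27 (mod 41)
27^2 ≡ 32 (mod 41)
27^4 ≡ 40 (mod 41)
27^5 ≡ 14 (mod 41)
27^8 ≡ 1 (mod 41) ✓
Therefore the multiplicative order of 27 modulo 41 is 8.

8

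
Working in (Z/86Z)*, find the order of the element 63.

Since 63 ∈ (Z/86Z)^×, its order divides φ(86) = φ(2)·φ(43) = 1·42 = 42 = 2 · 3 · 7.
Divisors of 42: 1, 2, 3, 6, 7, 14, 21, 42.
Check 63^d mod 86 for each divisor in increasing order:
63^1 ≡ 63
63^2 ≡ 13
63^3 ≡ 45
63^6 ≡ 47
63^7 ≡ 37
63^14 ≡ 79
63^21 ≡ 85
63^42 ≡ 1
So ord_86(63) = 42.

42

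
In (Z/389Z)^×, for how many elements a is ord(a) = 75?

0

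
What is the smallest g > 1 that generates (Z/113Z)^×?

φ(113) = 113 − 1 = 112 = 2^4 · 7.
g is a primitive root iff g^(112/q) ≢ 1 (mod 113) for each prime q ∈ {2, 7}.
g = 2: 2^56 ≡ 1 — hits 1, so not a primitive root.
g = 3: 3^56 ≡ 112; 3^16 ≡ 49 — none is 1, so 3 is a primitive root.
So 3 is the smallest generator of (Z/113Z)^×.

3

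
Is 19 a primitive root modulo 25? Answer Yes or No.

φ(25) = φ(5^2) = 5·(5−1) = 20 = 2^2 · 5.
It suffices to check that the order of 19 is not a proper divisor of 20: compute 19^(20/q) for q ∈ {2, 5}.
19^10 ≡ 1 (mod 25)  [q = 2: ≡ 1 ✗]
19^4 ≡ 21 (mod 25)  [q = 5: ≢ 1 ✓]
Since 19^10 ≡ 1, the order of 19 divides 10 < 20, so 19 is not a primitive root.

No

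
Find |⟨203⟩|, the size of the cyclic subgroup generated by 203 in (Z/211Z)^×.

35

By Lagrange's theorem, ord_211(203) divides φ(211) = 211 − 1 = 210 = 2 · 3 · 5 · 7.
Divisors of 210: 1, 2, 3, 5, 6, 7, 10, 14, 15, 21, 30, 35, 42, 70, 105, 210.
Compute 203^d (mod 211) for the divisors d until we hit 1:
203^1 ≡ 203 (mod 211)
203^2 ≡ 64 (mod 211)
203^3 ≡ 121 (mod 211)
203^5 ≡ 148 (mod 211)
203^6 ≡ 82 (mod 211)
203^7 ≡ 188 (mod 211)
203^10 ≡ 171 (mod 211)
203^14 ≡ 107 (mod 211)
203^15 ≡ 199 (mod 211)
203^21 ≡ 71 (mod 211)
203^30 ≡ 144 (mod 211)
203^35 ≡ 1 (mod 211) ✓
The smallest such exponent is 35, so the order of 203 is 35.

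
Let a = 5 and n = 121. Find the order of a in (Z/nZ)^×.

55

The order of 5 must divide φ(121) = φ(11^2) = 11·(11−1) = 110 = 2 · 5 · 11.
Divisors of 110: 1, 2, 5, 10, 11, 22, 55, 110.
Test each divisor d:
5^1 ≡ 5
5^2 ≡ 25
5^5 ≡ 100
5^10 ≡ 78
5^11 ≡ 27
5^22 ≡ 3
5^55 ≡ 1
So ord_121(5) = 55.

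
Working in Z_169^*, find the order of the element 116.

26

By Lagrange's theorem, ord_169(116) divides φ(169) = φ(13^2) = 13·(13−1) = 156 = 2^2 · 3 · 13.
Divisors of 156: 1, 2, 3, 4, 6, 12, 13, 26, 39, 52, 78, 156.
Evaluate successive powers at the divisors of 156:
116^1 ≡ 116 (mod 169)
116^2 ≡ 105 (mod 169)
116^3 ≡ 12 (mod 169)
116^4 ≡ 40 (mod 169)
116^6 ≡ 144 (mod 169)
116^12 ≡ 118 (mod 169)
116^13 ≡ 168 (mod 169)
116^26 ≡ 1 (mod 169) ✓
The smallest such exponent is 26, so the order of 116 is 26.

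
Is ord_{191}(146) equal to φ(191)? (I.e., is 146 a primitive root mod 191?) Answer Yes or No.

φ(191) = 191 − 1 = 190 = 2 · 5 · 19.
146 is a primitive root mod 191 iff 146^(φ(191)/q) ≢ 1 for every prime q | φ(191), i.e. q ∈ {2, 5, 19}.
146^95 ≡ 190 (mod 191)  [q = 2: ≢ 1 ✓]
146^38 ≡ 184 (mod 191)  [q = 5: ≢ 1 ✓]
146^10 ≡ 6 (mod 191)  [q = 19: ≢ 1 ✓]
None equal 1, so ord_191(146) = 190: 146 is a primitive root.

Yes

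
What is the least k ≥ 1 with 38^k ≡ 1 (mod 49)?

ord(38) | φ(49) = φ(7^2) = 7·(7−1) = 42 = 2 · 3 · 7.
Divisors of 42: 1, 2, 3, 6, 7, 14, 21, 42.
Test each divisor d:
38^1 ≡ 38 (mod 49)
38^2 ≡ 23 (mod 49)
38^3 ≡ 41 (mod 49)
38^6 ≡ 15 (mod 49)
38^7 ≡ 31 (mod 49)
38^14 ≡ 30 (mod 49)
38^21 ≡ 48 (mod 49)
38^42 ≡ 1 (mod 49) ✓
The smallest such exponent is 42, so the order of 38 is 42.

42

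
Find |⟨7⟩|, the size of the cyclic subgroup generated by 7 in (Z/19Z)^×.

ord(7) | φ(19) = 19 − 1 = 18 = 2 · 3^2.
Divisors of 18: 1, 2, 3, 6, 9, 18.
Check 7^d mod 19 for each divisor in increasing order:
7^1 ≡ 7 (mod 19)
7^2 ≡ 11 (mod 19)
7^3 ≡ 1 (mod 19) ✓
The smallest such exponent is 3, so the order of 7 is 3.

3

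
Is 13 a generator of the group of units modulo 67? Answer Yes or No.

Yes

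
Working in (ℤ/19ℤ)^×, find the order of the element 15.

18

The order of 15 must divide φ(19) = 19 − 1 = 18 = 2 · 3^2.
Divisors of 18: 1, 2, 3, 6, 9, 18.
Check 15^d mod 19 for each divisor in increasing order:
15^1 ≡ 15 (mod 19)
15^2 ≡ 16 (mod 19)
15^3 ≡ 12 (mod 19)
15^6 ≡ 11 (mod 19)
15^9 ≡ 18 (mod 19)
15^18 ≡ 1 (mod 19) ✓
Hence ord(15) = 18.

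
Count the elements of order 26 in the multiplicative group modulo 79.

φ(79) = 79 − 1 = 78 = 2 · 3 · 13.
(Z/79Z)^× is cyclic (|G| = 78); a cyclic group of order m has exactly φ(d) elements of each order d | m, and none otherwise.
26 = 2 · 13 divides 78, and φ(26) = 12.

12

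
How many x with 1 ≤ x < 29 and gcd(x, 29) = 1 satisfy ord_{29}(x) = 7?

φ(29) = 29 − 1 = 28 = 2^2 · 7.
Since (Z/29Z)^× is cyclic of order 28, the number of elements of order d is φ(d) when d | 28 and 0 otherwise.
7 | 28, and φ(7) = 7 − 1 = 6.

6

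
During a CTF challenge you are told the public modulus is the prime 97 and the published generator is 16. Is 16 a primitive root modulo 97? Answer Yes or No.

No

φ(97) = 97 − 1 = 96 = 2^5 · 3.
16 is a primitive root mod 97 iff 16^(φ(97)/q) ≢ 1 for every prime q | φ(97), i.e. q ∈ {2, 3}.
16^48 ≡ 1 (mod 97)  [q = 2: ≡ 1 ✗]
16^32 ≡ 35 (mod 97)  [q = 3: ≢ 1 ✓]
16^48 ≡ 1 shows ord(16) | 48, strictly less than φ(97); not a primitive root.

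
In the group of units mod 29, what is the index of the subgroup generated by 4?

2

ord(4) | φ(29) = 29 − 1 = 28 = 2^2 · 7.
Divisors of 28: 1, 2, 4, 7, 14, 28.
Evaluate successive powers at the divisors of 28:
4^1 ≡ 4 (mod 29)
4^2 ≡ 16 (mod 29)
4^4 ≡ 24 (mod 29)
4^7 ≡ 28 (mod 29)
4^14 ≡ 1 (mod 29) ✓
The order of 4 is 14, so the subgroup it generates has 14 elements.
[(Z/29Z)^× : ⟨4⟩] = 28/14 = 2.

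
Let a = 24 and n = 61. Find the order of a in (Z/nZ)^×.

The order of 24 must divide φ(61) = 61 − 1 = 60 = 2^2 · 3 · 5.
Divisors of 60: 1, 2, 3, 4, 5, 6, 10, 12, 15, 20, 30, 60.
Compute 24^d (mod 61) for the divisors d until we hit 1:
24^1 ≡ 24
24^2 ≡ 27
24^3 ≡ 38
24^4 ≡ 58
24^5 ≡ 50
24^6 ≡ 41
24^10 ≡ 60
24^12 ≡ 34
24^15 ≡ 11
24^20 ≡ 1
Therefore the multiplicative order of 24 modulo 61 is 20.

20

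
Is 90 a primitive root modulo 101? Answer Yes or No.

Yes

φ(101) = 101 − 1 = 100 = 2^2 · 5^2.
An element g generates (Z/101Z)^× iff g^(100/q) ≢ 1 (mod 101) for each prime q ∈ {2, 5}.
90^50 ≡ 100 (mod 101)  [q = 2: ≢ 1 ✓]
90^20 ≡ 87 (mod 101)  [q = 5: ≢ 1 ✓]
All checks pass, so 90 has order 100 and is a primitive root modulo 101.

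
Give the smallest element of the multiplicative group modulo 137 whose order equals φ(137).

3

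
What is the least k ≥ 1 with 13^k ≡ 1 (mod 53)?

13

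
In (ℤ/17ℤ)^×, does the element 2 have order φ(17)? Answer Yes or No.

No

φ(17) = 17 − 1 = 16 = 2^4.
An element g generates (Z/17Z)^× iff g^(16/q) ≢ 1 (mod 17) for each prime q ∈ {2}.
2^8 ≡ 1 (mod 17)  [q = 2: ≡ 1 ✗]
The check at q = 2 fails, so 2 generates a proper subgroup.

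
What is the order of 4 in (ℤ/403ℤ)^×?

30

By Lagrange's theorem, ord_403(4) divides φ(403) = φ(13·31) = (13−1)·(31−1) = 12·30 = 360 = 2^3 · 3^2 · 5.
Divisors of 360: 1, 2, 3, 4, 5, 6, 8, 9, 10, 12, 15, 18, 20, 24, 30, 36, 40, 45, 60, 72, 90, 120, 180, 360.
Test each divisor d:
4^1 ≡ 4 (mod 403)
4^2 ≡ 16 (mod 403)
4^3 ≡ 64 (mod 403)
4^4 ≡ 256 (mod 403)
4^5 ≡ 218 (mod 403)
4^6 ≡ 66 (mod 403)
4^8 ≡ 250 (mod 403)
4^9 ≡ 194 (mod 403)
4^10 ≡ 373 (mod 403)
4^12 ≡ 326 (mod 403)
4^15 ≡ 311 (mod 403)
4^18 ≡ 157 (mod 403)
4^20 ≡ 94 (mod 403)
4^24 ≡ 287 (mod 403)
4^30 ≡ 1 (mod 403) ✓
Therefore the multiplicative order of 4 modulo 403 is 30.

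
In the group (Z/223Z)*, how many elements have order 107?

φ(223) = 223 − 1 = 222 = 2 · 3 · 37.
Since (Z/223Z)^× is cyclic of order 222, the number of elements of order d is φ(d) when d | 222 and 0 otherwise.
107 does not divide 222, so no element of (Z/223Z)^× has order 107.

0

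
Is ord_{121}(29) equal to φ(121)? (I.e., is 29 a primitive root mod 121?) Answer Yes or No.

Yes

φ(121) = φ(11^2) = 11·(11−1) = 110 = 2 · 5 · 11.
Test 29^(110/q) mod 121 for each prime factor q of 110:
29^55 ≡ 120 (mod 121)  [q = 2: ≢ 1 ✓]
29^22 ≡ 27 (mod 121)  [q = 5: ≢ 1 ✓]
29^10 ≡ 89 (mod 121)  [q = 11: ≢ 1 ✓]
Every test exponent gives a nontrivial residue, hence 29 generates the full group.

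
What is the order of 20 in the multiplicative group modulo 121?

55

ord(20) | φ(121) = φ(11^2) = 11·(11−1) = 110 = 2 · 5 · 11.
Divisors of 110: 1, 2, 5, 10, 11, 22, 55, 110.
Compute 20^d (mod 121) for the divisors d until we hit 1:
20^1 ≡ 20 (mod 121)
20^2 ≡ 37 (mod 121)
20^5 ≡ 34 (mod 121)
20^10 ≡ 67 (mod 121)
20^11 ≡ 9 (mod 121)
20^22 ≡ 81 (mod 121)
20^55 ≡ 1 (mod 121) ✓
So ord_121(20) = 55.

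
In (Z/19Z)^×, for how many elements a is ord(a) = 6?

2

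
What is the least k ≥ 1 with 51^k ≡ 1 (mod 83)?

41

The order of 51 must divide φ(83) = 83 − 1 = 82 = 2 · 41.
Divisors of 82: 1, 2, 41, 82.
Test each divisor d:
51^1 ≡ 51 (mod 83)
51^2 ≡ 28 (mod 83)
51^41 ≡ 1 (mod 83) ✓
Therefore the multiplicative order of 51 modulo 83 is 41.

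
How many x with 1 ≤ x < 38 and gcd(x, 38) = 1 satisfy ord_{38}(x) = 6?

2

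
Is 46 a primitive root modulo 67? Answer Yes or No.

Yes

φ(67) = 67 − 1 = 66 = 2 · 3 · 11.
An element g generates (Z/67Z)^× iff g^(66/q) ≢ 1 (mod 67) for each prime q ∈ {2, 3, 11}.
46^33 ≡ 66 (mod 67)  [q = 2: ≢ 1 ✓]
46^22 ≡ 29 (mod 67)  [q = 3: ≢ 1 ✓]
46^6 ≡ 24 (mod 67)  [q = 11: ≢ 1 ✓]
Every test exponent gives a nontrivial residue, hence 46 generates the full group.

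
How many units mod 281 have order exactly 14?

6

φ(281) = 281 − 1 = 280 = 2^3 · 5 · 7.
(Z/281Z)^× is cyclic (|G| = 280); a cyclic group of order m has exactly φ(d) elements of each order d | m, and none otherwise.
14 = 2 · 7 divides 280, and φ(14) = 6.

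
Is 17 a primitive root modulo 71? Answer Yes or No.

No

φ(71) = 71 − 1 = 70 = 2 · 5 · 7.
Test 17^(70/q) mod 71 for each prime factor q of 70:
17^35 ≡ 70 (mod 71)  [q = 2: ≢ 1 ✓]
17^14 ≡ 25 (mod 71)  [q = 5: ≢ 1 ✓]
17^10 ≡ 1 (mod 71)  [q = 7: ≡ 1 ✗]
The check at q = 7 fails, so 17 generates a proper subgroup.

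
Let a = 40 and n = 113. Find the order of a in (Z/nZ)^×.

16

Since 40 ∈ (Z/113Z)^×, its order divides φ(113) = 113 − 1 = 112 = 2^4 · 7.
Divisors of 112: 1, 2, 4, 7, 8, 14, 16, 28, 56, 112.
Compute 40^d (mod 113) for the divisors d until we hit 1:
40^1 ≡ 40 (mod 113)
40^2 ≡ 18 (mod 113)
40^4 ≡ 98 (mod 113)
40^7 ≡ 48 (mod 113)
40^8 ≡ 112 (mod 113)
40^14 ≡ 44 (mod 113)
40^16 ≡ 1 (mod 113) ✓
Hence ord(40) = 16.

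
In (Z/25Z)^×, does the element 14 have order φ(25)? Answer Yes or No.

No

φ(25) = φ(5^2) = 5·(5−1) = 20 = 2^2 · 5.
It suffices to check that the order of 14 is not a proper divisor of 20: compute 14^(20/q) for q ∈ {2, 5}.
14^10 ≡ 1 (mod 25)  [q = 2: ≡ 1 ✗]
14^4 ≡ 16 (mod 25)  [q = 5: ≢ 1 ✓]
14^10 ≡ 1 shows ord(14) | 10, strictly less than φ(25); not a primitive root.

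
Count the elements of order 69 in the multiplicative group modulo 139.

44

φ(139) = 139 − 1 = 138 = 2 · 3 · 23.
In a cyclic group of order 138, there are φ(d) elements of order d for each divisor d of 138, and zero for non-divisors.
69 = 3 · 23 divides 138, and φ(69) = 44.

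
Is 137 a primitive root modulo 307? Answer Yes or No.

Yes

φ(307) = 307 − 1 = 306 = 2 · 3^2 · 17.
It suffices to check that the order of 137 is not a proper divisor of 306: compute 137^(306/q) for q ∈ {2, 3, 17}.
137^153 ≡ 306 (mod 307)  [q = 2: ≢ 1 ✓]
137^102 ≡ 289 (mod 307)  [q = 3: ≢ 1 ✓]
137^18 ≡ 9 (mod 307)  [q = 17: ≢ 1 ✓]
All checks pass, so 137 has order 306 and is a primitive root modulo 307.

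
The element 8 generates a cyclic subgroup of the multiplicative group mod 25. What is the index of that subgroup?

1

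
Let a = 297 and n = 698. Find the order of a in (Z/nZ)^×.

By Lagrange's theorem, ord_698(297) divides φ(698) = φ(2)·φ(349) = 1·348 = 348 = 2^2 · 3 · 29.
Divisors of 348: 1, 2, 3, 4, 6, 12, 29, 58, 87, 116, 174, 348.
Check 297^d mod 698 for each divisor in increasing order:
297^1 ≡ 297 (mod 698)
297^2 ≡ 261 (mod 698)
297^3 ≡ 39 (mod 698)
297^4 ≡ 415 (mod 698)
297^6 ≡ 125 (mod 698)
297^12 ≡ 269 (mod 698)
297^29 ≡ 213 (mod 698)
297^58 ≡ 697 (mod 698)
297^87 ≡ 485 (mod 698)
297^116 ≡ 1 (mod 698) ✓
Hence ord(297) = 116.

116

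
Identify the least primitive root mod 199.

3

φ(199) = 199 − 1 = 198 = 2 · 3^2 · 11.
g is a primitive root iff g^(198/q) ≢ 1 (mod 199) for each prime q ∈ {2, 3, 11}.
g = 2: 2^99 ≡ 1 — hits 1, so not a primitive root.
g = 3: 3^99 ≡ 198; 3^66 ≡ 106; 3^18 ≡ 125 — none is 1, so 3 is a primitive root.
So 3 is the smallest generator of (Z/199Z)^×.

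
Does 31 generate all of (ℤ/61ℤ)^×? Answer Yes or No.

Yes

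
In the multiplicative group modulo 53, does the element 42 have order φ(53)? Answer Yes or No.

No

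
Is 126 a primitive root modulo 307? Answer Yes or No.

Yes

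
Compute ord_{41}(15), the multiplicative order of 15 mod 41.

ord(15) | φ(41) = 41 − 1 = 40 = 2^3 · 5.
Divisors of 40: 1, 2, 4, 5, 8, 10, 20, 40.
Compute 15^d (mod 41) for the divisors d until we hit 1:
15^1 ≡ 15 (mod 41)
15^2 ≡ 20 (mod 41)
15^4 ≡ 31 (mod 41)
15^5 ≡ 14 (mod 41)
15^8 ≡ 18 (mod 41)
15^10 ≡ 32 (mod 41)
15^20 ≡ 40 (mod 41)
15^40 ≡ 1 (mod 41) ✓
The smallest such exponent is 40, so the order of 15 is 40.

40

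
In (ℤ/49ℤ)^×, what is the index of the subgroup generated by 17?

1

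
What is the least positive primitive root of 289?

φ(289) = φ(17^2) = 17·(17−1) = 272 = 2^4 · 17.
g is a primitive root iff g^(272/q) ≢ 1 (mod 289) for each prime q ∈ {2, 17}.
g = 2: 2^136 ≡ 1 — hits 1, so not a primitive root.
g = 3: 3^136 ≡ 288; 3^16 ≡ 171 — none is 1, so 3 is a primitive root.
Hence the least primitive root of 289 is 3.

3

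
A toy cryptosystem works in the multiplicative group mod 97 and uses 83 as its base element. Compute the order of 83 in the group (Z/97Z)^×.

The order of 83 must divide φ(97) = 97 − 1 = 96 = 2^5 · 3.
Divisors of 96: 1, 2, 3, 4, 6, 8, 12, 16, 24, 32, 48, 96.
Test each divisor d:
83^1 ≡ 83
83^2 ≡ 2
83^3 ≡ 69
83^4 ≡ 4
83^6 ≡ 8
83^8 ≡ 16
83^12 ≡ 64
83^16 ≡ 62
83^24 ≡ 22
83^32 ≡ 61
83^48 ≡ 96
83^96 ≡ 1
The smallest such exponent is 96, so the order of 83 is 96.

96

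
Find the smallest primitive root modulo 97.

φ(97) = 97 − 1 = 96 = 2^5 · 3.
Test candidates g = 2, 3, … against the prime factors q ∈ {2, 3} of φ(97): g is a generator iff g^(96/q) ≢ 1 for every such q.
g = 2: 2^48 ≡ 1 — hits 1, so not a primitive root.
g = 3: 3^48 ≡ 1 — hits 1, so not a primitive root.
g = 4: 4^48 ≡ 1 — hits 1, so not a primitive root.
g = 5: 5^48 ≡ 96; 5^32 ≡ 35 — none is 1, so 5 is a primitive root.
Hence the least primitive root of 97 is 5.

5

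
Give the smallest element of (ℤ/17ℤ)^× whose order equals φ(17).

3

φ(17) = 17 − 1 = 16 = 2^4.
g is a primitive root iff g^(16/q) ≢ 1 (mod 17) for each prime q ∈ {2}.
g = 2: 2^8 ≡ 1 — hits 1, so not a primitive root.
g = 3: 3^8 ≡ 16 — none is 1, so 3 is a primitive root.
So 3 is the smallest generator of (Z/17Z)^×.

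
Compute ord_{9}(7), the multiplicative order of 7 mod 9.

ord(7) | φ(9) = φ(3^2) = 3·(3−1) = 6 = 2 · 3.
Divisors of 6: 1, 2, 3, 6.
Compute 7^d (mod 9) for the divisors d until we hit 1:
7^1 ≡ 7 (mod 9)
7^2 ≡ 4 (mod 9)
7^3 ≡ 1 (mod 9) ✓
So ord_9(7) = 3.

3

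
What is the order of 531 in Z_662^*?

66

Since 531 ∈ (Z/662Z)^×, its order divides φ(662) = φ(2)·φ(331) = 1·330 = 330 = 2 · 3 · 5 · 11.
Divisors of 330: 1, 2, 3, 5, 6, 10, 11, 15, 22, 30, 33, 55, 66, 110, 165, 330.
Check 531^d mod 662 for each divisor in increasing order:
531^1 ≡ 531 (mod 662)
531^2 ≡ 611 (mod 662)
531^3 ≡ 61 (mod 662)
531^5 ≡ 199 (mod 662)
531^6 ≡ 411 (mod 662)
531^10 ≡ 543 (mod 662)
531^11 ≡ 363 (mod 662)
531^15 ≡ 151 (mod 662)
531^22 ≡ 31 (mod 662)
531^30 ≡ 293 (mod 662)
531^33 ≡ 661 (mod 662)
531^55 ≡ 631 (mod 662)
531^66 ≡ 1 (mod 662) ✓
The smallest such exponent is 66, so the order of 531 is 66.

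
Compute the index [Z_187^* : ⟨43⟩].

20

ord(43) | φ(187) = φ(11·17) = (11−1)·(17−1) = 10·16 = 160 = 2^5 · 5.
Divisors of 160: 1, 2, 4, 5, 8, 10, 16, 20, 32, 40, 80, 160.
Compute 43^d (mod 187) for the divisors d until we hit 1:
43^1 ≡ 43 (mod 187)
43^2 ≡ 166 (mod 187)
43^4 ≡ 67 (mod 187)
43^5 ≡ 76 (mod 187)
43^8 ≡ 1 (mod 187) ✓
The order of 43 is 8, so the subgroup it generates has 8 elements.
Index = |(Z/187Z)^×| / |⟨43⟩| = 160 / 8 = 20.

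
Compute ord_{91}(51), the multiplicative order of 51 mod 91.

Since 51 ∈ (Z/91Z)^×, its order divides φ(91) = φ(7·13) = (7−1)·(13−1) = 6·12 = 72 = 2^3 · 3^2.
Divisors of 72: 1, 2, 3, 4, 6, 8, 9, 12, 18, 24, 36, 72.
Evaluate successive powers at the divisors of 72:
51^1 ≡ 51
51^2 ≡ 53
51^3 ≡ 64
51^4 ≡ 79
51^6 ≡ 1
So ord_91(51) = 6.

6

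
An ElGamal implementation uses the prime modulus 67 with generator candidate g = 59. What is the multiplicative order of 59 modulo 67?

ord(59) | φ(67) = 67 − 1 = 66 = 2 · 3 · 11.
Divisors of 66: 1, 2, 3, 6, 11, 22, 33, 66.
Compute 59^d (mod 67) for the divisors d until we hit 1:
59^1 ≡ 59 (mod 67)
59^2 ≡ 64 (mod 67)
59^3 ≡ 24 (mod 67)
59^6 ≡ 40 (mod 67)
59^11 ≡ 1 (mod 67) ✓
Therefore the multiplicative order of 59 modulo 67 is 11.

11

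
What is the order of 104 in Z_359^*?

By Lagrange's theorem, ord_359(104) divides φ(359) = 359 − 1 = 358 = 2 · 179.
Divisors of 358: 1, 2, 179, 358.
Compute 104^d (mod 359) for the divisors d until we hit 1:
104^1 ≡ 104 (mod 359)
104^2 ≡ 46 (mod 359)
104^179 ≡ 358 (mod 359)
104^358 ≡ 1 (mod 359) ✓
Therefore the multiplicative order of 104 modulo 359 is 358.

358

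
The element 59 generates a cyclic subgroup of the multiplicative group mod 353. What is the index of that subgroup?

11

ord(59) | φ(353) = 353 − 1 = 352 = 2^5 · 11.
Divisors of 352: 1, 2, 4, 8, 11, 16, 22, 32, 44, 88, 176, 352.
Compute 59^d (mod 353) for the divisors d until we hit 1:
59^1 ≡ 59 (mod 353)
59^2 ≡ 304 (mod 353)
59^4 ≡ 283 (mod 353)
59^8 ≡ 311 (mod 353)
59^11 ≡ 343 (mod 353)
59^16 ≡ 352 (mod 353)
59^22 ≡ 100 (mod 353)
59^32 ≡ 1 (mod 353) ✓
The order of 59 is 32, so the subgroup it generates has 32 elements.
The index is φ(353) / ord(59) = 352 / 32 = 11.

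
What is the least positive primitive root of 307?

φ(307) = 307 − 1 = 306 = 2 · 3^2 · 17.
Test candidates g = 2, 3, … against the prime factors q ∈ {2, 3, 17} of φ(307): g is a generator iff g^(306/q) ≢ 1 for every such q.
g = 2: 2^153 ≡ 306; 2^102 ≡ 1 — hits 1, so not a primitive root.
g = 3: 3^153 ≡ 306; 3^102 ≡ 1 — hits 1, so not a primitive root.
g = 4: 4^153 ≡ 1 — hits 1, so not a primitive root.
g = 5: 5^153 ≡ 306; 5^102 ≡ 289; 5^18 ≡ 81 — none is 1, so 5 is a primitive root.
The smallest primitive root modulo 307 is 5.

5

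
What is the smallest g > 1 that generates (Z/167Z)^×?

φ(167) = 167 − 1 = 166 = 2 · 83.
Test candidates g = 2, 3, … against the prime factors q ∈ {2, 83} of φ(167): g is a generator iff g^(166/q) ≢ 1 for every such q.
g = 2: 2^83 ≡ 1 — hits 1, so not a primitive root.
g = 3: 3^83 ≡ 1 — hits 1, so not a primitive root.
g = 4: 4^83 ≡ 1 — hits 1, so not a primitive root.
g = 5: 5^83 ≡ 166; 5^2 ≡ 25 — none is 1, so 5 is a primitive root.
The smallest primitive root modulo 167 is 5.

5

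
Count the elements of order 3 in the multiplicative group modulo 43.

2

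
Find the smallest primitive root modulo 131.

2

φ(131) = 131 − 1 = 130 = 2 · 5 · 13.
Test candidates g = 2, 3, … against the prime factors q ∈ {2, 5, 13} of φ(131): g is a generator iff g^(130/q) ≢ 1 for every such q.
g = 2: 2^65 ≡ 130; 2^26 ≡ 53; 2^10 ≡ 107 — none is 1, so 2 is a primitive root.
The smallest primitive root modulo 131 is 2.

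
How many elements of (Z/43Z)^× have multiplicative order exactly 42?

12

φ(43) = 43 − 1 = 42 = 2 · 3 · 7.
In a cyclic group of order 42, there are φ(d) elements of order d for each divisor d of 42, and zero for non-divisors.
42 = 2 · 3 · 7 divides 42, and φ(42) = 12.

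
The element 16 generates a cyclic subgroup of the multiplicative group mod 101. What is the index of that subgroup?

Since 16 ∈ (Z/101Z)^×, its order divides φ(101) = 101 − 1 = 100 = 2^2 · 5^2.
Divisors of 100: 1, 2, 4, 5, 10, 20, 25, 50, 100.
Test each divisor d:
16^1 ≡ 16
16^2 ≡ 54
16^4 ≡ 88
16^5 ≡ 95
16^10 ≡ 36
16^20 ≡ 84
16^25 ≡ 1
The order of 16 is 25, so the subgroup it generates has 25 elements.
[(Z/101Z)^× : ⟨16⟩] = 100/25 = 4.

4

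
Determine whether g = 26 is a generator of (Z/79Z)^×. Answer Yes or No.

No

φ(79) = 79 − 1 = 78 = 2 · 3 · 13.
It suffices to check that the order of 26 is not a proper divisor of 78: compute 26^(78/q) for q ∈ {2, 3, 13}.
26^39 ≡ 1 (mod 79)  [q = 2: ≡ 1 ✗]
26^26 ≡ 55 (mod 79)  [q = 3: ≢ 1 ✓]
26^6 ≡ 22 (mod 79)  [q = 13: ≢ 1 ✓]
The check at q = 2 fails, so 26 generates a proper subgroup.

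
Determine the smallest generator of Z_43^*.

3

φ(43) = 43 − 1 = 42 = 2 · 3 · 7.
Test candidates g = 2, 3, … against the prime factors q ∈ {2, 3, 7} of φ(43): g is a generator iff g^(42/q) ≢ 1 for every such q.
g = 2: 2^21 ≡ 42; 2^14 ≡ 1 — hits 1, so not a primitive root.
g = 3: 3^21 ≡ 42; 3^14 ≡ 36; 3^6 ≡ 41 — none is 1, so 3 is a primitive root.
The smallest primitive root modulo 43 is 3.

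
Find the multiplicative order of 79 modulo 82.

8

ord(79) | φ(82) = φ(2)·φ(41) = 1·40 = 40 = 2^3 · 5.
Divisors of 40: 1, 2, 4, 5, 8, 10, 20, 40.
Evaluate successive powers at the divisors of 40:
79^1 ≡ 79 (mod 82)
79^2 ≡ 9 (mod 82)
79^4 ≡ 81 (mod 82)
79^5 ≡ 3 (mod 82)
79^8 ≡ 1 (mod 82) ✓
The smallest such exponent is 8, so the order of 79 is 8.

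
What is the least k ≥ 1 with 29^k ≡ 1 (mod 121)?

110

The order of 29 must divide φ(121) = φ(11^2) = 11·(11−1) = 110 = 2 · 5 · 11.
Divisors of 110: 1, 2, 5, 10, 11, 22, 55, 110.
Evaluate successive powers at the divisors of 110:
29^1 ≡ 29 (mod 121)
29^2 ≡ 115 (mod 121)
29^5 ≡ 76 (mod 121)
29^10 ≡ 89 (mod 121)
29^11 ≡ 40 (mod 121)
29^22 ≡ 27 (mod 121)
29^55 ≡ 120 (mod 121)
29^110 ≡ 1 (mod 121) ✓
Therefore the multiplicative order of 29 modulo 121 is 110.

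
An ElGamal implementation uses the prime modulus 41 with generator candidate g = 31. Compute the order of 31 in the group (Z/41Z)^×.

ord(31) | φ(41) = 41 − 1 = 40 = 2^3 · 5.
Divisors of 40: 1, 2, 4, 5, 8, 10, 20, 40.
Evaluate successive powers at the divisors of 40:
31^1 ≡ 31 (mod 41)
31^2 ≡ 18 (mod 41)
31^4 ≡ 37 (mod 41)
31^5 ≡ 40 (mod 41)
31^8 ≡ 16 (mod 41)
31^10 ≡ 1 (mod 41) ✓
So ord_41(31) = 10.

10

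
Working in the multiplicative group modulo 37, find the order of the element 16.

9

By Lagrange's theorem, ord_37(16) divides φ(37) = 37 − 1 = 36 = 2^2 · 3^2.
Divisors of 36: 1, 2, 3, 4, 6, 9, 12, 18, 36.
Compute 16^d (mod 37) for the divisors d until we hit 1:
16^1 ≡ 16
16^2 ≡ 34
16^3 ≡ 26
16^4 ≡ 9
16^6 ≡ 10
16^9 ≡ 1
Hence ord(16) = 9.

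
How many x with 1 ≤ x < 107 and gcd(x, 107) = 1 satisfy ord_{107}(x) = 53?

φ(107) = 107 − 1 = 106 = 2 · 53.
(Z/107Z)^× is cyclic (|G| = 106); a cyclic group of order m has exactly φ(d) elements of each order d | m, and none otherwise.
53 | 106, and φ(53) = 53 − 1 = 52.

52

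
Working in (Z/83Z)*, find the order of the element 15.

Since 15 ∈ (Z/83Z)^×, its order divides φ(83) = 83 − 1 = 82 = 2 · 41.
Divisors of 82: 1, 2, 41, 82.
Test each divisor d:
15^1 ≡ 15 (mod 83)
15^2 ≡ 59 (mod 83)
15^41 ≡ 82 (mod 83)
15^82 ≡ 1 (mod 83) ✓
So ord_83(15) = 82.

82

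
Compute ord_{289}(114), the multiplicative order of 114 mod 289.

272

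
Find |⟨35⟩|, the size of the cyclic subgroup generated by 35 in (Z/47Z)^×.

46

Since 35 ∈ (Z/47Z)^×, its order divides φ(47) = 47 − 1 = 46 = 2 · 23.
Divisors of 46: 1, 2, 23, 46.
Test each divisor d:
35^1 ≡ 35 (mod 47)
35^2 ≡ 3 (mod 47)
35^23 ≡ 46 (mod 47)
35^46 ≡ 1 (mod 47) ✓
So ord_47(35) = 46.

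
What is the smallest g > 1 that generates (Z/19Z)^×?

2

φ(19) = 19 − 1 = 18 = 2 · 3^2.
g is a primitive root iff g^(18/q) ≢ 1 (mod 19) for each prime q ∈ {2, 3}.
g = 2: 2^9 ≡ 18; 2^6 ≡ 7 — none is 1, so 2 is a primitive root.
So 2 is the smallest generator of (Z/19Z)^×.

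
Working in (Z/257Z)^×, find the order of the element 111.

64

ord(111) | φ(257) = 257 − 1 = 256 = 2^8.
Divisors of 256: 1, 2, 4, 8, 16, 32, 64, 128, 256.
Check 111^d mod 257 for each divisor in increasing order:
111^1 ≡ 111 (mod 257)
111^2 ≡ 242 (mod 257)
111^4 ≡ 225 (mod 257)
111^8 ≡ 253 (mod 257)
111^16 ≡ 16 (mod 257)
111^32 ≡ 256 (mod 257)
111^64 ≡ 1 (mod 257) ✓
The smallest such exponent is 64, so the order of 111 is 64.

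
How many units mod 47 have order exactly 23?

22

φ(47) = 47 − 1 = 46 = 2 · 23.
Since (Z/47Z)^× is cyclic of order 46, the number of elements of order d is φ(d) when d | 46 and 0 otherwise.
23 | 46, and φ(23) = 23 − 1 = 22.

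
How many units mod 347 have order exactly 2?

1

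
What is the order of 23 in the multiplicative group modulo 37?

12

By Lagrange's theorem, ord_37(23) divides φ(37) = 37 − 1 = 36 = 2^2 · 3^2.
Divisors of 36: 1, 2, 3, 4, 6, 9, 12, 18, 36.
Evaluate successive powers at the divisors of 36:
23^1 ≡ 23
23^2 ≡ 11
23^3 ≡ 31
23^4 ≡ 10
23^6 ≡ 36
23^9 ≡ 6
23^12 ≡ 1
Hence ord(23) = 12.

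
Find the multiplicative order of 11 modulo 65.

Since 11 ∈ (Z/65Z)^×, its order divides φ(65) = φ(5·13) = (5−1)·(13−1) = 4·12 = 48 = 2^4 · 3.
Divisors of 48: 1, 2, 3, 4, 6, 8, 12, 16, 24, 48.
Test each divisor d:
11^1 ≡ 11 (mod 65)
11^2 ≡ 56 (mod 65)
11^3 ≡ 31 (mod 65)
11^4 ≡ 16 (mod 65)
11^6 ≡ 51 (mod 65)
11^8 ≡ 61 (mod 65)
11^12 ≡ 1 (mod 65) ✓
Therefore the multiplicative order of 11 modulo 65 is 12.

12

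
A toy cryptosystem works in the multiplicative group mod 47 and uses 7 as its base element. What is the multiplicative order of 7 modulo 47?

23

Since 7 ∈ (Z/47Z)^×, its order divides φ(47) = 47 − 1 = 46 = 2 · 23.
Divisors of 46: 1, 2, 23, 46.
Compute 7^d (mod 47) for the divisors d until we hit 1:
7^1 ≡ 7 (mod 47)
7^2 ≡ 2 (mod 47)
7^23 ≡ 1 (mod 47) ✓
Therefore the multiplicative order of 7 modulo 47 is 23.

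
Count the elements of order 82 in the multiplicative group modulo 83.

40

φ(83) = 83 − 1 = 82 = 2 · 41.
(Z/83Z)^× is cyclic (|G| = 82); a cyclic group of order m has exactly φ(d) elements of each order d | m, and none otherwise.
82 = 2 · 41 divides 82, and φ(82) = 40.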